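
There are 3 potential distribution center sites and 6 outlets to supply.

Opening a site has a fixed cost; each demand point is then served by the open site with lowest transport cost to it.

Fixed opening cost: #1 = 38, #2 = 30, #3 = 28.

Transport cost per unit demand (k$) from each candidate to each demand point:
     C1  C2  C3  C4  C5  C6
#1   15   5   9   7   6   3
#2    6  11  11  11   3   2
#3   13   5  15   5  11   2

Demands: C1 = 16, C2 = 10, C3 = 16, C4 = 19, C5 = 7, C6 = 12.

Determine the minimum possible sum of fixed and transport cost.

Open {#2, #3}: assign each demand point to its cheapest open site.
  C1→#2 16×6=96, C2→#3 10×5=50, C3→#2 16×11=176, C4→#3 19×5=95, C5→#2 7×3=21, C6→#2 12×2=24
  transport cost 462, fixed 58 → total 520.
Compare {#1, #2, #3}: transport cost 430 + fixed 96 = 526.
Compare {#1, #2}: transport cost 468 + fixed 68 = 536.
Compare {#1, #3}: transport cost 563 + fixed 66 = 629.
All other subsets cost ≥ 526. Minimum total cost: 520.

520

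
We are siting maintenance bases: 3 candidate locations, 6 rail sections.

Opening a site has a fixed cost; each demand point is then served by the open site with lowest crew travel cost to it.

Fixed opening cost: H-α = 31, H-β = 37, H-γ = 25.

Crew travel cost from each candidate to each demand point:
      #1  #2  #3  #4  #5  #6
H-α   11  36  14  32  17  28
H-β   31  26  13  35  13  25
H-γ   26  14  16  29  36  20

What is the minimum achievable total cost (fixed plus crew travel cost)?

161

Open {H-α, H-γ}: assign each demand point to its cheapest open site.
  #1→H-α 11, #2→H-γ 14, #3→H-α 14, #4→H-γ 29, #5→H-α 17, #6→H-γ 20
  crew travel cost 105, fixed 56 → total 161.
Compare {H-γ}: crew travel cost 141 + fixed 25 = 166.
Compare {H-α}: crew travel cost 138 + fixed 31 = 169.
Compare {H-β, H-γ}: crew travel cost 115 + fixed 62 = 177.
All other subsets cost ≥ 166. Minimum total cost: 161.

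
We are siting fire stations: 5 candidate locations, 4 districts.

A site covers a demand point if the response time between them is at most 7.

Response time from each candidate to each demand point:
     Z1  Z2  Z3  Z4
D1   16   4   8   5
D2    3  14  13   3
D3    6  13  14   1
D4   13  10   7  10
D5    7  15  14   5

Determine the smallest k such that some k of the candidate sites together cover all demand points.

Coverage sets (demand points within 7 of each site):
  D1: {Z2, Z4}
  D2: {Z1, Z4}
  D3: {Z1, Z4}
  D4: {Z3}
  D5: {Z1, Z4}
No 2 sites suffice: every size-2 union leaves at least one demand point uncovered.
But {D1, D2, D4} covers everything, so the minimum is 3.

3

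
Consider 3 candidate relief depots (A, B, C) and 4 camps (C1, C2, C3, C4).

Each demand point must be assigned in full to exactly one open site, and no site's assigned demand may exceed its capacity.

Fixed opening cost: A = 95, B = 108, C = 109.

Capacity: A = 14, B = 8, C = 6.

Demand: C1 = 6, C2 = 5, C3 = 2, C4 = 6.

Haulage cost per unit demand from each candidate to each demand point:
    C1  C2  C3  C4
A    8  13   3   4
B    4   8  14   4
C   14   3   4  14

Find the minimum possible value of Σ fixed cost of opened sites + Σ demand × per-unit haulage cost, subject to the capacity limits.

Open {A, C}; cheapest assignment that respects the capacities:
  A (cap 14, load 14): C1, C3, C4 — cost 6×8 + 2×3 + 6×4 = 78
  C (cap 6, load 5): C2 — cost 5×3 = 15
  Shipping 93, fixed 204 → total 297.
  Any other capacity-feasible assignment to {A, C} ships for at least 93.
Compare {A, B}: its best feasible assignment gives total 321.
Compare {A, B, C}: its best feasible assignment gives total 381.
Every other set of open sites that can feasibly serve all demand totals ≥ 321 even under its best assignment. Minimum: 297.

297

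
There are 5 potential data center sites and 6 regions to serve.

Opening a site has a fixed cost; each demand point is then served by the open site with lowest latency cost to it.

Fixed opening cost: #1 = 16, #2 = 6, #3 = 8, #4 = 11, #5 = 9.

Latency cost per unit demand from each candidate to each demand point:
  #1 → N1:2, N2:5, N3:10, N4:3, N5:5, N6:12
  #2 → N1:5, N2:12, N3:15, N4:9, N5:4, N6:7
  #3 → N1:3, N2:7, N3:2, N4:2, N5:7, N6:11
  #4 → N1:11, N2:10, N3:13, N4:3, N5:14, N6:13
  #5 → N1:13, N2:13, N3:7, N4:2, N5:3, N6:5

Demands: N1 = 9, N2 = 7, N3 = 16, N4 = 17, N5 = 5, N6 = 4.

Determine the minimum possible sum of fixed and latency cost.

Open {#1, #3, #5}: assign each demand point to its cheapest open site.
  N1→#1 9×2=18, N2→#1 7×5=35, N3→#3 16×2=32, N4→#3 17×2=34, N5→#5 5×3=15, N6→#5 4×5=20
  latency cost 154, fixed 33 → total 187.
Compare {#1, #2, #3, #5}: latency cost 154 + fixed 39 = 193.
Compare {#3, #5}: latency cost 177 + fixed 17 = 194.
Compare {#1, #2, #3}: latency cost 167 + fixed 30 = 197.
All other subsets cost ≥ 193. Minimum total cost: 187.

187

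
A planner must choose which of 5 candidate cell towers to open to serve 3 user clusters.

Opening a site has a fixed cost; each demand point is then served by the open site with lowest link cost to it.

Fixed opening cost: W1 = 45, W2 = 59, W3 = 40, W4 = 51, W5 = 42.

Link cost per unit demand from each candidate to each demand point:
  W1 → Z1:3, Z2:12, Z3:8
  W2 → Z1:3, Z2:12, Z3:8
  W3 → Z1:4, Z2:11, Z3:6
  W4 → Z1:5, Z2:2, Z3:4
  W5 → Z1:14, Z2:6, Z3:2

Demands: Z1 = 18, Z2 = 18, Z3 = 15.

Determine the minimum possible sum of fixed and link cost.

237

Open {W4}: assign each demand point to its cheapest open site.
  Z1→W4 18×5=90, Z2→W4 18×2=36, Z3→W4 15×4=60
  link cost 186, fixed 51 → total 237.
Compare {W1, W4}: link cost 150 + fixed 96 = 246.
Compare {W4, W5}: link cost 156 + fixed 93 = 249.
Compare {W1, W4, W5}: link cost 120 + fixed 138 = 258.
All other subsets cost ≥ 246. Minimum total cost: 237.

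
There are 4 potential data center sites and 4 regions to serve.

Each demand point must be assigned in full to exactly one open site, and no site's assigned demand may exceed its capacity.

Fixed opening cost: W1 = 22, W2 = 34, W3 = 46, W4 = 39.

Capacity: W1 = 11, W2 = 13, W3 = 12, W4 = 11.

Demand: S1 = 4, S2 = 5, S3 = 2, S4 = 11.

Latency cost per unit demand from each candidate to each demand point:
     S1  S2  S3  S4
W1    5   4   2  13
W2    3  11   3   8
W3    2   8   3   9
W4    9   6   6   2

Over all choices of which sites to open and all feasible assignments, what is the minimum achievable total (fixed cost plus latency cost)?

127

Open {W1, W4}; cheapest assignment that respects the capacities:
  W1 (cap 11, load 11): S1, S2, S3 — cost 4×5 + 5×4 + 2×2 = 44
  W4 (cap 11, load 11): S4 — cost 11×2 = 22
  Shipping 66, fixed 61 → total 127.
  Any other capacity-feasible assignment to {W1, W4} ships for at least 66.
Compare {W1, W2, W4}: its best feasible assignment gives total 153.
Compare {W3, W4}: its best feasible assignment gives total 161.
Every other set of open sites that can feasibly serve all demand totals ≥ 153 even under its best assignment. Minimum: 127.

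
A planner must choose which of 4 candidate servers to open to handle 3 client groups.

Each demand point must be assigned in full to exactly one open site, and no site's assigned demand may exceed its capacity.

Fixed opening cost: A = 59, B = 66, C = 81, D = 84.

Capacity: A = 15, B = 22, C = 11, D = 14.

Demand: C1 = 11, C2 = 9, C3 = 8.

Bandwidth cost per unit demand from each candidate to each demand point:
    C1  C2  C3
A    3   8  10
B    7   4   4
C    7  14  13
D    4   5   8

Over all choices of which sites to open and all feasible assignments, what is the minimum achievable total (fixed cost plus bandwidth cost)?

Open {A, B}; cheapest assignment that respects the capacities:
  A (cap 15, load 11): C1 — cost 11×3 = 33
  B (cap 22, load 17): C2, C3 — cost 9×4 + 8×4 = 68
  Shipping 101, fixed 125 → total 226.
  Any other capacity-feasible assignment to {A, B} ships for at least 101.
Compare {B, D}: its best feasible assignment gives total 262.
Compare {B, C}: its best feasible assignment gives total 292.
Every other set of open sites that can feasibly serve all demand totals ≥ 262 even under its best assignment. Minimum: 226.

226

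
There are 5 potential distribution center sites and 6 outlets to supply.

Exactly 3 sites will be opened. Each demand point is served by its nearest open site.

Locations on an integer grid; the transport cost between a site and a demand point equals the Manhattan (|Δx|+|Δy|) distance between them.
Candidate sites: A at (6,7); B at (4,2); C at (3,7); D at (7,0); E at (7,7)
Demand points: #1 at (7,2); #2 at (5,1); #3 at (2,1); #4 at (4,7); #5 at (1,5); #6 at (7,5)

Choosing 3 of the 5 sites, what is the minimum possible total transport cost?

15

Open {B, C, E}.
  #1→B 3, #2→B 2, #3→B 3, #4→C 1, #5→C 4, #6→E 2  ⇒ total 15.
Compare {A, B, C}: total 16.
Compare {B, C, D}: total 17.
No size-3 selection does better; minimum is 15.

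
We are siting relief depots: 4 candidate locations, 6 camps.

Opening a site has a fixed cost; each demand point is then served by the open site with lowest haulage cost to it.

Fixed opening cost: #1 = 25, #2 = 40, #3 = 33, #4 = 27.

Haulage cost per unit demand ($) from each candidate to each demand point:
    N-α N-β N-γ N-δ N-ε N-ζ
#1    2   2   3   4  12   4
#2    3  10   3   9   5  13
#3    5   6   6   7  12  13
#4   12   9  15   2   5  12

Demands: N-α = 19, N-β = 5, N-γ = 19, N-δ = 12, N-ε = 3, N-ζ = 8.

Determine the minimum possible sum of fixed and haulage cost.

228

Open {#1, #4}: assign each demand point to its cheapest open site.
  N-α→#1 19×2=38, N-β→#1 5×2=10, N-γ→#1 19×3=57, N-δ→#4 12×2=24, N-ε→#4 3×5=15, N-ζ→#1 8×4=32
  haulage cost 176, fixed 52 → total 228.
Compare {#1}: haulage cost 221 + fixed 25 = 246.
Compare {#1, #3, #4}: haulage cost 176 + fixed 85 = 261.
Compare {#1, #2}: haulage cost 200 + fixed 65 = 265.
All other subsets cost ≥ 246. Minimum total cost: 228.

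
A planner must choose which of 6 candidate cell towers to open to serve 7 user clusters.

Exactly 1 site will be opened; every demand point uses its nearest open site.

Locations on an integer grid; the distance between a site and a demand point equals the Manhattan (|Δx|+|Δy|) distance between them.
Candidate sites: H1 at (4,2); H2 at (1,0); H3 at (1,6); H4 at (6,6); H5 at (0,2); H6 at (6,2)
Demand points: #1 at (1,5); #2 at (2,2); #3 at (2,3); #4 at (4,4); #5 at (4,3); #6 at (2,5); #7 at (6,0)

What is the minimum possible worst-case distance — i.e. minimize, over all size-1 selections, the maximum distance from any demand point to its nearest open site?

Open {H1}.
  Farthest demand point is #1 at distance 6 (to H1); all others are ≤ 6.
With {H2} the worst case is 7.
With {H4} the worst case is 8.
No size-1 selection achieves below 6.

6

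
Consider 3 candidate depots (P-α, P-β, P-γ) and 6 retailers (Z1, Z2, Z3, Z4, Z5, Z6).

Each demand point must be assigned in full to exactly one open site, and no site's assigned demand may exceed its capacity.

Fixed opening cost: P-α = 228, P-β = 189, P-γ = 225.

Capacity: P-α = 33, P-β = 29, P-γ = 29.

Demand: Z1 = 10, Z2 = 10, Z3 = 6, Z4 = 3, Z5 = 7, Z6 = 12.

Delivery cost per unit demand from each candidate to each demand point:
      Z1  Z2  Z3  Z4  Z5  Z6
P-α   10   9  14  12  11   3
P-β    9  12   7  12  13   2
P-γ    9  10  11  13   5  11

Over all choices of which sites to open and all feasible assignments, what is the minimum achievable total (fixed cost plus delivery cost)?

741

Open {P-β, P-γ}; cheapest assignment that respects the capacities:
  P-β (cap 29, load 21): Z3, Z4, Z6 — cost 6×7 + 3×12 + 12×2 = 102
  P-γ (cap 29, load 27): Z1, Z2, Z5 — cost 10×9 + 10×10 + 7×5 = 225
  Shipping 327, fixed 414 → total 741.
  Any other capacity-feasible assignment to {P-β, P-γ} ships for at least 327.
Compare {P-α, P-β}: its best feasible assignment gives total 776.
Compare {P-α, P-γ}: its best feasible assignment gives total 806.
Every other set of open sites that can feasibly serve all demand totals ≥ 776 even under its best assignment. Minimum: 741.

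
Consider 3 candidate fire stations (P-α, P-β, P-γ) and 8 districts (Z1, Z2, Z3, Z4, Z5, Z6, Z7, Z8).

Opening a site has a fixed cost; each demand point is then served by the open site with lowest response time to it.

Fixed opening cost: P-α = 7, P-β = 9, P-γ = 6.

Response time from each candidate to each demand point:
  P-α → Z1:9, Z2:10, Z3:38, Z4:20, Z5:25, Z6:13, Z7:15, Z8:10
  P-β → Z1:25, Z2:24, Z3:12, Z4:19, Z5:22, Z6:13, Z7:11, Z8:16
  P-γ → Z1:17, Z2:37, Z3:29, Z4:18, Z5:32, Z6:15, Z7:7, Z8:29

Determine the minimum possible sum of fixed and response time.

122

Open {P-α, P-β}: assign each demand point to its cheapest open site.
  Z1→P-α 9, Z2→P-α 10, Z3→P-β 12, Z4→P-β 19, Z5→P-β 22, Z6→P-α 13, Z7→P-β 11, Z8→P-α 10
  response time 106, fixed 16 → total 122.
Compare {P-α, P-β, P-γ}: response time 101 + fixed 22 = 123.
Compare {P-α, P-γ}: response time 121 + fixed 13 = 134.
Compare {P-β, P-γ}: response time 129 + fixed 15 = 144.
All other subsets cost ≥ 123. Minimum total cost: 122.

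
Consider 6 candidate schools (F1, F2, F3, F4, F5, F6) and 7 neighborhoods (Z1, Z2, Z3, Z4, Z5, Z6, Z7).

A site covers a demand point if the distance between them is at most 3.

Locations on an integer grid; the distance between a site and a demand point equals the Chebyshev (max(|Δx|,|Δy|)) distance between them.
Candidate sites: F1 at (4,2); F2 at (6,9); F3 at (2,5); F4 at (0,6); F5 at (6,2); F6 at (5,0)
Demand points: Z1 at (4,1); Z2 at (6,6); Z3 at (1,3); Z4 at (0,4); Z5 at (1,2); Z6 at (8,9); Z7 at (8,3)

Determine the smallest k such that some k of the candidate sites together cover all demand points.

Coverage sets (demand points within 3 of each site):
  F1: {Z1, Z3, Z5}
  F2: {Z2, Z6}
  F3: {Z3, Z4, Z5}
  F4: {Z3, Z4}
  F5: {Z1, Z7}
  F6: {Z1, Z7}
No 2 sites suffice: every size-2 union leaves at least one demand point uncovered.
But {F2, F3, F5} covers everything, so the minimum is 3.

3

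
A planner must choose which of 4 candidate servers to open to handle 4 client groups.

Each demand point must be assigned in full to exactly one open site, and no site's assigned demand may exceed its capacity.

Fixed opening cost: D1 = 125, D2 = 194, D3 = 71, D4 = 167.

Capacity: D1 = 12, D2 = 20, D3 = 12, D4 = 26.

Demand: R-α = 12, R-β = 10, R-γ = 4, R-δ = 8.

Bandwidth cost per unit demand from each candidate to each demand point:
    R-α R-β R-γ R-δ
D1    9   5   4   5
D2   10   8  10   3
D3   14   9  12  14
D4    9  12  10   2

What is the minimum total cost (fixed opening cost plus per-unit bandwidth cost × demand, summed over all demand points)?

492

Open {D3, D4}; cheapest assignment that respects the capacities:
  D3 (cap 12, load 10): R-β — cost 10×9 = 90
  D4 (cap 26, load 24): R-α, R-γ, R-δ — cost 12×9 + 4×10 + 8×2 = 164
  Shipping 254, fixed 238 → total 492.
  Any other capacity-feasible assignment to {D3, D4} ships for at least 254.
Compare {D1, D4}: its best feasible assignment gives total 506.
Compare {D1, D3, D4}: its best feasible assignment gives total 577.
Every other set of open sites that can feasibly serve all demand totals ≥ 506 even under its best assignment. Minimum: 492.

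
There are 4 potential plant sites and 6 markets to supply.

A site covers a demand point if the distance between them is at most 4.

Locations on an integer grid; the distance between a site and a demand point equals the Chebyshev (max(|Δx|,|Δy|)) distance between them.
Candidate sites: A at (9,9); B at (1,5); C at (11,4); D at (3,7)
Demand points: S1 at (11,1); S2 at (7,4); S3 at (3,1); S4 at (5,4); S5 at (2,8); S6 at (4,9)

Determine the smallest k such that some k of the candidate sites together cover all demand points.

2

Coverage sets (demand points within 4 of each site):
  A: {}
  B: {S3, S4, S5, S6}
  C: {S1, S2}
  D: {S2, S4, S5, S6}
No single site covers all 6 demand points.
But {B, C} covers everything, so the minimum is 2.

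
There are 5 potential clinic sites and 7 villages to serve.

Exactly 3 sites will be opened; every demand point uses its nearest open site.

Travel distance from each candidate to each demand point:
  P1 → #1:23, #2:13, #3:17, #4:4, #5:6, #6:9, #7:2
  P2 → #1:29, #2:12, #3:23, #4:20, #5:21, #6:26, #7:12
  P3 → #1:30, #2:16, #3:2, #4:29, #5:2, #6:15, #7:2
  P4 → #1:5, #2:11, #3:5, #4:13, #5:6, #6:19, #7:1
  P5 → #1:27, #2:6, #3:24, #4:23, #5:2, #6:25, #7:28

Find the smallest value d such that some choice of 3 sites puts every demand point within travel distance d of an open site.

9

Open {P1, P4, P5}.
  Farthest demand point is #6 at travel distance 9 (to P1); all others are ≤ 9.
With {P1, P2, P4} the worst case is 11.
With {P1, P3, P4} the worst case is 11.
No size-3 selection achieves below 9.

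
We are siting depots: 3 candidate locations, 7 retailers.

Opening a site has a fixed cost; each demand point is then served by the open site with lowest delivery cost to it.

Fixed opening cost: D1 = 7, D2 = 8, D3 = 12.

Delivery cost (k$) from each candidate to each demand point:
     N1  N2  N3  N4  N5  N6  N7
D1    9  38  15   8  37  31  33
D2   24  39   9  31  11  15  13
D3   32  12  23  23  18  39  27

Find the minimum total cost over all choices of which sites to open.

104

Open {D1, D2, D3}: assign each demand point to its cheapest open site.
  N1→D1 9, N2→D3 12, N3→D2 9, N4→D1 8, N5→D2 11, N6→D2 15, N7→D2 13
  delivery cost 77, fixed 27 → total 104.
Compare {D1, D2}: delivery cost 103 + fixed 15 = 118.
Compare {D2, D3}: delivery cost 107 + fixed 20 = 127.
Compare {D1, D3}: delivery cost 120 + fixed 19 = 139.
All other subsets cost ≥ 118. Minimum total cost: 104.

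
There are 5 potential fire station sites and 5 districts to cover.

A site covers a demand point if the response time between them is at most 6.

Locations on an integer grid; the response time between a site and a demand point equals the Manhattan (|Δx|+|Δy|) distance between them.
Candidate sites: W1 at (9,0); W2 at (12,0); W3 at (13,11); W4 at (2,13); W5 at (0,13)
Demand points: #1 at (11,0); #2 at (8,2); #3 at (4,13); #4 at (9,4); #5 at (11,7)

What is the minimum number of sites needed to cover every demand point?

3

Coverage sets (demand points within 6 of each site):
  W1: {#1, #2, #4}
  W2: {#1, #2}
  W3: {#5}
  W4: {#3}
  W5: {#3}
No 2 sites suffice: every size-2 union leaves at least one demand point uncovered.
But {W1, W3, W4} covers everything, so the minimum is 3.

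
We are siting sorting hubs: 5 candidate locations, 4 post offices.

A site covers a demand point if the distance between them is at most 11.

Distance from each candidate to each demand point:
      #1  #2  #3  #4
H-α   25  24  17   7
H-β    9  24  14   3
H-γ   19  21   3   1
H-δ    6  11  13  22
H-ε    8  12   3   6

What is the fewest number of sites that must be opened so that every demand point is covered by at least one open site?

2

Coverage sets (demand points within 11 of each site):
  H-α: {#4}
  H-β: {#1, #4}
  H-γ: {#3, #4}
  H-δ: {#1, #2}
  H-ε: {#1, #3, #4}
No single site covers all 4 demand points.
But {H-γ, H-δ} covers everything, so the minimum is 2.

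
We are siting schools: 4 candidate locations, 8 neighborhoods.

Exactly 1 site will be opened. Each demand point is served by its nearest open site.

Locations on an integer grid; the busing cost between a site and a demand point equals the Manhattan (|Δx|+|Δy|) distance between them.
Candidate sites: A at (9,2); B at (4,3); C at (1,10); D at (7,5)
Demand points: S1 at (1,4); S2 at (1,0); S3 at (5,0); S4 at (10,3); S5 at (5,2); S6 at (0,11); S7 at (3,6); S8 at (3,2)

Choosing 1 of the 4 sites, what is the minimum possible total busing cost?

40

Open {B}.
  S1→B 4, S2→B 6, S3→B 4, S4→B 6, S5→B 2, S6→B 12, S7→B 4, S8→B 2  ⇒ total 40.
Compare {D}: total 60.
Compare {A}: total 66.
No size-1 selection does better; minimum is 40.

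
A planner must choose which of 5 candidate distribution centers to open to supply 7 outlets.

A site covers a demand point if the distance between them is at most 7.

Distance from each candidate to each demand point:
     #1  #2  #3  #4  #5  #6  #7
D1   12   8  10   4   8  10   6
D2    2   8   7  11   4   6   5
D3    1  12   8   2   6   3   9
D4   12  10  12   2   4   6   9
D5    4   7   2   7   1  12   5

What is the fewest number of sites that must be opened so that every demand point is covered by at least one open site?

2

Coverage sets (demand points within 7 of each site):
  D1: {#4, #7}
  D2: {#1, #3, #5, #6, #7}
  D3: {#1, #4, #5, #6}
  D4: {#4, #5, #6}
  D5: {#1, #2, #3, #4, #5, #7}
No single site covers all 7 demand points.
But {D2, D5} covers everything, so the minimum is 2.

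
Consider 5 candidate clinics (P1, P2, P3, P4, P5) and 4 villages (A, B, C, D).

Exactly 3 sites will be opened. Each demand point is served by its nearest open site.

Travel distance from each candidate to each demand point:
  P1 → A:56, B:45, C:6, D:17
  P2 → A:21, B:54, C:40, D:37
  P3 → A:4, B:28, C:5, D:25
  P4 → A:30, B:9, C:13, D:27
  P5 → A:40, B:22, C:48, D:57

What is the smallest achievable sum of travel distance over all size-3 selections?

35

Open {P1, P3, P4}.
  A→P3 4, B→P4 9, C→P3 5, D→P1 17  ⇒ total 35.
Compare {P2, P3, P4}: total 43.
Compare {P3, P4, P5}: total 43.
No size-3 selection does better; minimum is 35.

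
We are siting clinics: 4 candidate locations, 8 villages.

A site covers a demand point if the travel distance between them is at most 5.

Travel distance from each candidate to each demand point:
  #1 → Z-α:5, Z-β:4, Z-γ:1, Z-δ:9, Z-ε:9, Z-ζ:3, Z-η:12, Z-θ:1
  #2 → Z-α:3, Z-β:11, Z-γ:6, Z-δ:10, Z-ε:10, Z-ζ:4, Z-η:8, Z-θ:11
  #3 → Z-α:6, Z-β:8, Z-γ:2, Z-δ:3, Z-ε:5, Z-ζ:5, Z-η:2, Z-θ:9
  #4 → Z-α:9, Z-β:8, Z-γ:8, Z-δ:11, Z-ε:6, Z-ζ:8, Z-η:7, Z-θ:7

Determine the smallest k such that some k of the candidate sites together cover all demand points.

2

Coverage sets (demand points within 5 of each site):
  #1: {Z-α, Z-β, Z-γ, Z-ζ, Z-θ}
  #2: {Z-α, Z-ζ}
  #3: {Z-γ, Z-δ, Z-ε, Z-ζ, Z-η}
  #4: {}
No single site covers all 8 demand points.
But {#1, #3} covers everything, so the minimum is 2.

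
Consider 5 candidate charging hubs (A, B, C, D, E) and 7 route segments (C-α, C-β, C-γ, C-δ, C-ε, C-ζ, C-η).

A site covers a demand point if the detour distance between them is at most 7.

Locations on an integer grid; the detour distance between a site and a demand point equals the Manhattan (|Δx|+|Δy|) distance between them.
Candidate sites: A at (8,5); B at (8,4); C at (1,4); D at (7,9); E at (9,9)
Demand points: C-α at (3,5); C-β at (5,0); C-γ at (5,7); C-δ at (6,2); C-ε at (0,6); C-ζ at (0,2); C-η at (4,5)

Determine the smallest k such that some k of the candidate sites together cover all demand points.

Coverage sets (demand points within 7 of each site):
  A: {C-α, C-γ, C-δ, C-η}
  B: {C-α, C-β, C-γ, C-δ, C-η}
  C: {C-α, C-γ, C-δ, C-ε, C-ζ, C-η}
  D: {C-γ, C-η}
  E: {C-γ}
No single site covers all 7 demand points.
But {B, C} covers everything, so the minimum is 2.

2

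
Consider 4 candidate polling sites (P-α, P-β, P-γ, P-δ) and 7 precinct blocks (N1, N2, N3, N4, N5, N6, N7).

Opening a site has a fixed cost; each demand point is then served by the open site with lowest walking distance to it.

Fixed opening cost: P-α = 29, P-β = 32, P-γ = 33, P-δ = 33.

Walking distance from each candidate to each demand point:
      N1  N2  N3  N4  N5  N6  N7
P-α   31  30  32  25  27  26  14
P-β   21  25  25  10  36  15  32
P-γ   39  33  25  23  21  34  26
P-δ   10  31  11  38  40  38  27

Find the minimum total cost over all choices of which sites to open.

Open {P-β}: assign each demand point to its cheapest open site.
  N1→P-β 21, N2→P-β 25, N3→P-β 25, N4→P-β 10, N5→P-β 36, N6→P-β 15, N7→P-β 32
  walking distance 164, fixed 32 → total 196.
Compare {P-α, P-β}: walking distance 137 + fixed 61 = 198.
Compare {P-β, P-δ}: walking distance 134 + fixed 65 = 199.
Compare {P-α, P-δ}: walking distance 143 + fixed 62 = 205.
All other subsets cost ≥ 198. Minimum total cost: 196.

196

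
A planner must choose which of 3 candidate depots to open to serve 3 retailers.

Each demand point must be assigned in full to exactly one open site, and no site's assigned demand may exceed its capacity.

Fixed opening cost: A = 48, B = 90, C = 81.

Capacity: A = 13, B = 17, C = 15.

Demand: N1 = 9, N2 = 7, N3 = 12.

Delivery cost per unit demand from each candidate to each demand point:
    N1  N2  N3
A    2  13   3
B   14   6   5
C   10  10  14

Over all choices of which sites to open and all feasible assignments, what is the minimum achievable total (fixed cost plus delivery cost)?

Open {A, B}; cheapest assignment that respects the capacities:
  A (cap 13, load 12): N3 — cost 12×3 = 36
  B (cap 17, load 16): N1, N2 — cost 9×14 + 7×6 = 168
  Shipping 204, fixed 138 → total 342.
  Any other capacity-feasible assignment to {A, B} ships for at least 204.
Compare {A, B, C}: its best feasible assignment gives total 367.
Compare {B, C}: its best feasible assignment gives total 507.
Every other set of open sites that can feasibly serve all demand totals ≥ 367 even under its best assignment. Minimum: 342.

342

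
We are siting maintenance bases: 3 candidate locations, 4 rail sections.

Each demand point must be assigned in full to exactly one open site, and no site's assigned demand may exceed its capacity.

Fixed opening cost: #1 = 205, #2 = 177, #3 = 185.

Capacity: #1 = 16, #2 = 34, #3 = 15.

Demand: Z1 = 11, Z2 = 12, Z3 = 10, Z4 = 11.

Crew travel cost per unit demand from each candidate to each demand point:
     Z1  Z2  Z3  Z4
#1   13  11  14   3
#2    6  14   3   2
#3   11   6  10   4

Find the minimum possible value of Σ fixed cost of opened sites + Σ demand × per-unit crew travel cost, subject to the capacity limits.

552

Open {#2, #3}; cheapest assignment that respects the capacities:
  #2 (cap 34, load 32): Z1, Z3, Z4 — cost 11×6 + 10×3 + 11×2 = 118
  #3 (cap 15, load 12): Z2 — cost 12×6 = 72
  Shipping 190, fixed 362 → total 552.
  Any other capacity-feasible assignment to {#2, #3} ships for at least 190.
Compare {#1, #2}: its best feasible assignment gives total 632.
Compare {#1, #2, #3}: its best feasible assignment gives total 757.
Every other set of open sites that can feasibly serve all demand totals ≥ 632 even under its best assignment. Minimum: 552.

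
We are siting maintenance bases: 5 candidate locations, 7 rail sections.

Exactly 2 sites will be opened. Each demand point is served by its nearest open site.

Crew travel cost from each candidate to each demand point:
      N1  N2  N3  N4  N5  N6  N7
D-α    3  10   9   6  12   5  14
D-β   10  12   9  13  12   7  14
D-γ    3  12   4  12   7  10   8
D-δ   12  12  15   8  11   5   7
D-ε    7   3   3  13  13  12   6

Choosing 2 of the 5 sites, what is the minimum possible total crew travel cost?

Open {D-α, D-ε}.
  N1→D-α 3, N2→D-ε 3, N3→D-ε 3, N4→D-α 6, N5→D-α 12, N6→D-α 5, N7→D-ε 6  ⇒ total 38.
Compare {D-α, D-γ}: total 43.
Compare {D-δ, D-ε}: total 43.
No size-2 selection does better; minimum is 38.

38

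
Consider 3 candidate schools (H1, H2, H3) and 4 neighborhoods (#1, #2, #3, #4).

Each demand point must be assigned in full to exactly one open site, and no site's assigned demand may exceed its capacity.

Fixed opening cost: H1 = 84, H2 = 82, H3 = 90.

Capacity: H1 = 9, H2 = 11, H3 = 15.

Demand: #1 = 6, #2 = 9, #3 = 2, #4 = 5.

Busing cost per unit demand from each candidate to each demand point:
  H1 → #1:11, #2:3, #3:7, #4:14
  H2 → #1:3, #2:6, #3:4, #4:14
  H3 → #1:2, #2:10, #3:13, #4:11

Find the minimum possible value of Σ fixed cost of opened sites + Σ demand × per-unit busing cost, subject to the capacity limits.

Open {H1, H3}; cheapest assignment that respects the capacities:
  H1 (cap 9, load 9): #2 — cost 9×3 = 27
  H3 (cap 15, load 13): #1, #3, #4 — cost 6×2 + 2×13 + 5×11 = 93
  Shipping 120, fixed 174 → total 294.
  Any other capacity-feasible assignment to {H1, H3} ships for at least 120.
Compare {H2, H3}: its best feasible assignment gives total 301.
Compare {H1, H2, H3}: its best feasible assignment gives total 358.
Every other set of open sites that can feasibly serve all demand totals ≥ 301 even under its best assignment. Minimum: 294.

294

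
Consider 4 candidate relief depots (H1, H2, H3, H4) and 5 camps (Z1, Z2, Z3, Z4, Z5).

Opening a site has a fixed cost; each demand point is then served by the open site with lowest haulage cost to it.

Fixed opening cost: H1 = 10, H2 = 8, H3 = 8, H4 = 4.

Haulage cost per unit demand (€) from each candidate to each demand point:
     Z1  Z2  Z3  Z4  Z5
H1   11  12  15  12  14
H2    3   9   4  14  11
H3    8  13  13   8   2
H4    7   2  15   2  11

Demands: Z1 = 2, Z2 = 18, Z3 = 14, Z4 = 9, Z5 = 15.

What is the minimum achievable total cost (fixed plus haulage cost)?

166

Open {H2, H3, H4}: assign each demand point to its cheapest open site.
  Z1→H2 2×3=6, Z2→H4 18×2=36, Z3→H2 14×4=56, Z4→H4 9×2=18, Z5→H3 15×2=30
  haulage cost 146, fixed 20 → total 166.
Compare {H1, H2, H3, H4}: haulage cost 146 + fixed 30 = 176.
Compare {H3, H4}: haulage cost 280 + fixed 12 = 292.
Compare {H2, H4}: haulage cost 281 + fixed 12 = 293.
All other subsets cost ≥ 176. Minimum total cost: 166.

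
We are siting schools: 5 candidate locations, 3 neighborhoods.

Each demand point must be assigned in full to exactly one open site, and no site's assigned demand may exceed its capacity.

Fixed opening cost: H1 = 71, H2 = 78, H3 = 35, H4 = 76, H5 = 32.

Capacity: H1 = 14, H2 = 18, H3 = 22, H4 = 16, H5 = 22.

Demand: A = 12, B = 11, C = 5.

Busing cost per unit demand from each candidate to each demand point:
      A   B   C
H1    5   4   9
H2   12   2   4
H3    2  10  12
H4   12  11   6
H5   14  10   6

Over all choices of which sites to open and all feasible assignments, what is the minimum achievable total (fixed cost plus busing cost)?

Open {H2, H3}; cheapest assignment that respects the capacities:
  H2 (cap 18, load 16): B, C — cost 11×2 + 5×4 = 42
  H3 (cap 22, load 12): A — cost 12×2 = 24
  Shipping 66, fixed 113 → total 179.
  Any other capacity-feasible assignment to {H2, H3} ships for at least 66.
Compare {H2, H3, H5}: its best feasible assignment gives total 211.
Compare {H3, H5}: its best feasible assignment gives total 231.
Every other set of open sites that can feasibly serve all demand totals ≥ 211 even under its best assignment. Minimum: 179.

179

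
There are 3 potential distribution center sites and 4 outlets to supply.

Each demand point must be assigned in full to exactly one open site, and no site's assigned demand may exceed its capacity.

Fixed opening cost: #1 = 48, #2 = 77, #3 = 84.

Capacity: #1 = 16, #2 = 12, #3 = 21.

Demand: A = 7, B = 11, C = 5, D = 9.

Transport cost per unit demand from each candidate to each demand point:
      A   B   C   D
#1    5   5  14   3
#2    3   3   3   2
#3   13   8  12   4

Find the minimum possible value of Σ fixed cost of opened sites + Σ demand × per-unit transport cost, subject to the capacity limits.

Open {#2, #3}; cheapest assignment that respects the capacities:
  #2 (cap 12, load 12): A, C — cost 7×3 + 5×3 = 36
  #3 (cap 21, load 20): B, D — cost 11×8 + 9×4 = 124
  Shipping 160, fixed 161 → total 321.
  Any other capacity-feasible assignment to {#2, #3} ships for at least 160.
Compare {#1, #2, #3}: its best feasible assignment gives total 336.
Compare {#1, #3}: its best feasible assignment gives total 342.
Every other set of open sites that can feasibly serve all demand totals ≥ 336 even under its best assignment. Minimum: 321.

321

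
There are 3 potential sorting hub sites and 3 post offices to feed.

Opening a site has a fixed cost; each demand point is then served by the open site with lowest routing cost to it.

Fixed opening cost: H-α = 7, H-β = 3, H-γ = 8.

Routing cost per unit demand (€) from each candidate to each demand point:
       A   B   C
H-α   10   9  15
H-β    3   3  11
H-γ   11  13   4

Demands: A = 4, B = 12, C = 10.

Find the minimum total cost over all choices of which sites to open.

99

Open {H-β, H-γ}: assign each demand point to its cheapest open site.
  A→H-β 4×3=12, B→H-β 12×3=36, C→H-γ 10×4=40
  routing cost 88, fixed 11 → total 99.
Compare {H-α, H-β, H-γ}: routing cost 88 + fixed 18 = 106.
Compare {H-β}: routing cost 158 + fixed 3 = 161.
Compare {H-α, H-β}: routing cost 158 + fixed 10 = 168.
All other subsets cost ≥ 106. Minimum total cost: 99.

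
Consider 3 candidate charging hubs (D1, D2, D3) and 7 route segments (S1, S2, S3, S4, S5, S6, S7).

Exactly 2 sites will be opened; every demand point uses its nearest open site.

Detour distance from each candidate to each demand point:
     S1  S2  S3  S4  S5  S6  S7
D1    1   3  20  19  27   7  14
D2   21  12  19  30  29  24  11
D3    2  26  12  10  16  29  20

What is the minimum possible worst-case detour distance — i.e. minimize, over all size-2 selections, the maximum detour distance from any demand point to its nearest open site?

16

Open {D1, D3}.
  Farthest demand point is S5 at detour distance 16 (to D3); all others are ≤ 16.
With {D2, D3} the worst case is 24.
With {D1, D2} the worst case is 27.
No size-2 selection achieves below 16.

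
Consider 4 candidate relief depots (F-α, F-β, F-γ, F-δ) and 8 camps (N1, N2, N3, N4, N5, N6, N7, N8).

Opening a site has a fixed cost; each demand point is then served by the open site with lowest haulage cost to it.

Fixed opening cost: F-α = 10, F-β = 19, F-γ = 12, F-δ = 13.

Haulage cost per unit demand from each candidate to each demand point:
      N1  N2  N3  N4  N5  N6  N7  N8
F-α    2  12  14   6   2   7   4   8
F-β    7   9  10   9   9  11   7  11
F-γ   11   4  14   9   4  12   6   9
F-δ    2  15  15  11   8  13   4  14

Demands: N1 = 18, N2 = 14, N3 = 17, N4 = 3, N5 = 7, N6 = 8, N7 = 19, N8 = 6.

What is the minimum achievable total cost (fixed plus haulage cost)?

515

Open {F-α, F-β, F-γ}: assign each demand point to its cheapest open site.
  N1→F-α 18×2=36, N2→F-γ 14×4=56, N3→F-β 17×10=170, N4→F-α 3×6=18, N5→F-α 7×2=14, N6→F-α 8×7=56, N7→F-α 19×4=76, N8→F-α 6×8=48
  haulage cost 474, fixed 41 → total 515.
Compare {F-α, F-β, F-γ, F-δ}: haulage cost 474 + fixed 54 = 528.
Compare {F-α, F-γ}: haulage cost 542 + fixed 22 = 564.
Compare {F-α, F-β}: haulage cost 544 + fixed 29 = 573.
All other subsets cost ≥ 528. Minimum total cost: 515.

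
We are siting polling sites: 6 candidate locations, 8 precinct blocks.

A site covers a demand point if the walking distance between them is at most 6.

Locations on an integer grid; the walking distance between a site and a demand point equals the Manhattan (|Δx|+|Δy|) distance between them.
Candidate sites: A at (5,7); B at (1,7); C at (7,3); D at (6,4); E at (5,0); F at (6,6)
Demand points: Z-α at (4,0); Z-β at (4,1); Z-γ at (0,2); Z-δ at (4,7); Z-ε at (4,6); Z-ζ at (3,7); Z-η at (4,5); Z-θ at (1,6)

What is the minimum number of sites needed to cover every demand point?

Coverage sets (demand points within 6 of each site):
  A: {Z-δ, Z-ε, Z-ζ, Z-η, Z-θ}
  B: {Z-γ, Z-δ, Z-ε, Z-ζ, Z-η, Z-θ}
  C: {Z-α, Z-β, Z-ε, Z-η}
  D: {Z-α, Z-β, Z-δ, Z-ε, Z-ζ, Z-η}
  E: {Z-α, Z-β, Z-η}
  F: {Z-δ, Z-ε, Z-ζ, Z-η, Z-θ}
No single site covers all 8 demand points.
But {B, C} covers everything, so the minimum is 2.

2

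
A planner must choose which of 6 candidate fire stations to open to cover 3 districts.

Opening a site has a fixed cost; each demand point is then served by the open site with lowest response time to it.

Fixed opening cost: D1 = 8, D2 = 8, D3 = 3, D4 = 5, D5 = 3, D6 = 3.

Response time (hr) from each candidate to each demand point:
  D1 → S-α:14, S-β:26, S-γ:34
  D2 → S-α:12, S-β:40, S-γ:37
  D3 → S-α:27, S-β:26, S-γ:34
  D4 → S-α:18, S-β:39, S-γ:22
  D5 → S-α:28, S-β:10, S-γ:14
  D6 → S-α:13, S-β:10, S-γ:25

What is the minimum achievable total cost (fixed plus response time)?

43

Open {D5, D6}: assign each demand point to its cheapest open site.
  S-α→D6 13, S-β→D5 10, S-γ→D5 14
  response time 37, fixed 6 → total 43.
Compare {D3, D5, D6}: response time 37 + fixed 9 = 46.
Compare {D2, D5}: response time 36 + fixed 11 = 47.
Compare {D4, D5, D6}: response time 37 + fixed 11 = 48.
All other subsets cost ≥ 46. Minimum total cost: 43.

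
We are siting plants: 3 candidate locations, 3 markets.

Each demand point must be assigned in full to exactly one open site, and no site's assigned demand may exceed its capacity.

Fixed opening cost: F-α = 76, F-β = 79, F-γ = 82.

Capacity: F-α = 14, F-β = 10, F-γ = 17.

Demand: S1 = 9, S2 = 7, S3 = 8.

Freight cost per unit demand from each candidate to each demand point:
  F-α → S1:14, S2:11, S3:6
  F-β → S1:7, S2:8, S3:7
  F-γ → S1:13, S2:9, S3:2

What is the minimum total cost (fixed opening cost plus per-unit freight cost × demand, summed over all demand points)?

303

Open {F-β, F-γ}; cheapest assignment that respects the capacities:
  F-β (cap 10, load 9): S1 — cost 9×7 = 63
  F-γ (cap 17, load 15): S2, S3 — cost 7×9 + 8×2 = 79
  Shipping 142, fixed 161 → total 303.
  Any other capacity-feasible assignment to {F-β, F-γ} ships for at least 142.
Compare {F-α, F-γ}: its best feasible assignment gives total 363.
Compare {F-α, F-β, F-γ}: its best feasible assignment gives total 379.
Every other set of open sites that can feasibly serve all demand totals ≥ 363 even under its best assignment. Minimum: 303.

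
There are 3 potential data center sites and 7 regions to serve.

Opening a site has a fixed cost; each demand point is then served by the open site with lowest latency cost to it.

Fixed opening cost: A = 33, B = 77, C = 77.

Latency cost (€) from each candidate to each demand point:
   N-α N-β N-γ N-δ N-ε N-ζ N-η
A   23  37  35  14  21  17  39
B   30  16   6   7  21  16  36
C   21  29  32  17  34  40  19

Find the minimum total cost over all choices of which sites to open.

Open {B}: assign each demand point to its cheapest open site.
  N-α→B 30, N-β→B 16, N-γ→B 6, N-δ→B 7, N-ε→B 21, N-ζ→B 16, N-η→B 36
  latency cost 132, fixed 77 → total 209.
Compare {A}: latency cost 186 + fixed 33 = 219.
Compare {A, B}: latency cost 125 + fixed 110 = 235.
Compare {B, C}: latency cost 106 + fixed 154 = 260.
All other subsets cost ≥ 219. Minimum total cost: 209.

209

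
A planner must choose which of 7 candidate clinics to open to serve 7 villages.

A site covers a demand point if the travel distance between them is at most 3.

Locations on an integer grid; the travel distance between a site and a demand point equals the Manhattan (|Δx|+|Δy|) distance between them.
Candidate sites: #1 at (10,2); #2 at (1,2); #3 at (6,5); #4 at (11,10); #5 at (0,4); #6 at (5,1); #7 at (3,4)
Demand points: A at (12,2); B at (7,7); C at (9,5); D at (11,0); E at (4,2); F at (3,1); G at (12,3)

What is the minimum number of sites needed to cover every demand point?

3

Coverage sets (demand points within 3 of each site):
  #1: {A, D, G}
  #2: {E, F}
  #3: {B, C}
  #4: {}
  #5: {}
  #6: {E, F}
  #7: {E, F}
No 2 sites suffice: every size-2 union leaves at least one demand point uncovered.
But {#1, #2, #3} covers everything, so the minimum is 3.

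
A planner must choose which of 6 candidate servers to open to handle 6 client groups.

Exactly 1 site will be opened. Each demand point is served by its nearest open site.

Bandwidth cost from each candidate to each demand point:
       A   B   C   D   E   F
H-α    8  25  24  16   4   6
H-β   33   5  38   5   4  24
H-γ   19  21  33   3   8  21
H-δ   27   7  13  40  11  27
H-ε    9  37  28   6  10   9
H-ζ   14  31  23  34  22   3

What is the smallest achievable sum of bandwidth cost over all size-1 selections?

83

Open {H-α}.
  A→H-α 8, B→H-α 25, C→H-α 24, D→H-α 16, E→H-α 4, F→H-α 6  ⇒ total 83.
Compare {H-ε}: total 99.
Compare {H-γ}: total 105.
No size-1 selection does better; minimum is 83.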